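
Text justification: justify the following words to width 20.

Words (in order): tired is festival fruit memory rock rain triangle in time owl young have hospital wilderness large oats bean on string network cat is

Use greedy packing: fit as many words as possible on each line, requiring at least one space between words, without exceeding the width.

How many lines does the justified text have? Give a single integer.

Answer: 8

Derivation:
Line 1: ['tired', 'is', 'festival'] (min_width=17, slack=3)
Line 2: ['fruit', 'memory', 'rock'] (min_width=17, slack=3)
Line 3: ['rain', 'triangle', 'in'] (min_width=16, slack=4)
Line 4: ['time', 'owl', 'young', 'have'] (min_width=19, slack=1)
Line 5: ['hospital', 'wilderness'] (min_width=19, slack=1)
Line 6: ['large', 'oats', 'bean', 'on'] (min_width=18, slack=2)
Line 7: ['string', 'network', 'cat'] (min_width=18, slack=2)
Line 8: ['is'] (min_width=2, slack=18)
Total lines: 8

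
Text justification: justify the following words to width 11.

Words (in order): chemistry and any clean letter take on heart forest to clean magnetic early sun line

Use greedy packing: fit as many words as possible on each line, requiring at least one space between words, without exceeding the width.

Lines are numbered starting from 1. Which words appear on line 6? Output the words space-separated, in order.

Line 1: ['chemistry'] (min_width=9, slack=2)
Line 2: ['and', 'any'] (min_width=7, slack=4)
Line 3: ['clean'] (min_width=5, slack=6)
Line 4: ['letter', 'take'] (min_width=11, slack=0)
Line 5: ['on', 'heart'] (min_width=8, slack=3)
Line 6: ['forest', 'to'] (min_width=9, slack=2)
Line 7: ['clean'] (min_width=5, slack=6)
Line 8: ['magnetic'] (min_width=8, slack=3)
Line 9: ['early', 'sun'] (min_width=9, slack=2)
Line 10: ['line'] (min_width=4, slack=7)

Answer: forest to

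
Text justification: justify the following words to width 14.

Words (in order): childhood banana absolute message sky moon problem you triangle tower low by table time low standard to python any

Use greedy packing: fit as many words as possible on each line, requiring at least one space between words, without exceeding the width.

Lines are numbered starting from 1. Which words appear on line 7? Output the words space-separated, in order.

Answer: tower low by

Derivation:
Line 1: ['childhood'] (min_width=9, slack=5)
Line 2: ['banana'] (min_width=6, slack=8)
Line 3: ['absolute'] (min_width=8, slack=6)
Line 4: ['message', 'sky'] (min_width=11, slack=3)
Line 5: ['moon', 'problem'] (min_width=12, slack=2)
Line 6: ['you', 'triangle'] (min_width=12, slack=2)
Line 7: ['tower', 'low', 'by'] (min_width=12, slack=2)
Line 8: ['table', 'time', 'low'] (min_width=14, slack=0)
Line 9: ['standard', 'to'] (min_width=11, slack=3)
Line 10: ['python', 'any'] (min_width=10, slack=4)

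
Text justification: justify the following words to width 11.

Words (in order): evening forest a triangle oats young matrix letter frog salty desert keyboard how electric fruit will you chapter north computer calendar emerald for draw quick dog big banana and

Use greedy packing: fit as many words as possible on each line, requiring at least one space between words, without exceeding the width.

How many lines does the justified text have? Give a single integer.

Line 1: ['evening'] (min_width=7, slack=4)
Line 2: ['forest', 'a'] (min_width=8, slack=3)
Line 3: ['triangle'] (min_width=8, slack=3)
Line 4: ['oats', 'young'] (min_width=10, slack=1)
Line 5: ['matrix'] (min_width=6, slack=5)
Line 6: ['letter', 'frog'] (min_width=11, slack=0)
Line 7: ['salty'] (min_width=5, slack=6)
Line 8: ['desert'] (min_width=6, slack=5)
Line 9: ['keyboard'] (min_width=8, slack=3)
Line 10: ['how'] (min_width=3, slack=8)
Line 11: ['electric'] (min_width=8, slack=3)
Line 12: ['fruit', 'will'] (min_width=10, slack=1)
Line 13: ['you', 'chapter'] (min_width=11, slack=0)
Line 14: ['north'] (min_width=5, slack=6)
Line 15: ['computer'] (min_width=8, slack=3)
Line 16: ['calendar'] (min_width=8, slack=3)
Line 17: ['emerald', 'for'] (min_width=11, slack=0)
Line 18: ['draw', 'quick'] (min_width=10, slack=1)
Line 19: ['dog', 'big'] (min_width=7, slack=4)
Line 20: ['banana', 'and'] (min_width=10, slack=1)
Total lines: 20

Answer: 20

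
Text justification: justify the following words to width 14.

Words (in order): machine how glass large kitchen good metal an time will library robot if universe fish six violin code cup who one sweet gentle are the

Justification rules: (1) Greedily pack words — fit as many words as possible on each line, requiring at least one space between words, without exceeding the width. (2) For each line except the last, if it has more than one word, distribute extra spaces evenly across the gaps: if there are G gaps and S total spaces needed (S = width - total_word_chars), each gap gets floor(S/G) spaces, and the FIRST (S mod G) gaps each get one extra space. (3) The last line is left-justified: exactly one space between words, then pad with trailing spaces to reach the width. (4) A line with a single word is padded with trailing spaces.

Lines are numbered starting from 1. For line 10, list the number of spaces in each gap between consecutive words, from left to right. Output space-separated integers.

Line 1: ['machine', 'how'] (min_width=11, slack=3)
Line 2: ['glass', 'large'] (min_width=11, slack=3)
Line 3: ['kitchen', 'good'] (min_width=12, slack=2)
Line 4: ['metal', 'an', 'time'] (min_width=13, slack=1)
Line 5: ['will', 'library'] (min_width=12, slack=2)
Line 6: ['robot', 'if'] (min_width=8, slack=6)
Line 7: ['universe', 'fish'] (min_width=13, slack=1)
Line 8: ['six', 'violin'] (min_width=10, slack=4)
Line 9: ['code', 'cup', 'who'] (min_width=12, slack=2)
Line 10: ['one', 'sweet'] (min_width=9, slack=5)
Line 11: ['gentle', 'are', 'the'] (min_width=14, slack=0)

Answer: 6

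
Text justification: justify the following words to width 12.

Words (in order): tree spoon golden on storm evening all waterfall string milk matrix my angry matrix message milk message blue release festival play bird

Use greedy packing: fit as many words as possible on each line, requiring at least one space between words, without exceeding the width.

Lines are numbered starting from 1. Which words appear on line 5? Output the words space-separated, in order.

Line 1: ['tree', 'spoon'] (min_width=10, slack=2)
Line 2: ['golden', 'on'] (min_width=9, slack=3)
Line 3: ['storm'] (min_width=5, slack=7)
Line 4: ['evening', 'all'] (min_width=11, slack=1)
Line 5: ['waterfall'] (min_width=9, slack=3)
Line 6: ['string', 'milk'] (min_width=11, slack=1)
Line 7: ['matrix', 'my'] (min_width=9, slack=3)
Line 8: ['angry', 'matrix'] (min_width=12, slack=0)
Line 9: ['message', 'milk'] (min_width=12, slack=0)
Line 10: ['message', 'blue'] (min_width=12, slack=0)
Line 11: ['release'] (min_width=7, slack=5)
Line 12: ['festival'] (min_width=8, slack=4)
Line 13: ['play', 'bird'] (min_width=9, slack=3)

Answer: waterfall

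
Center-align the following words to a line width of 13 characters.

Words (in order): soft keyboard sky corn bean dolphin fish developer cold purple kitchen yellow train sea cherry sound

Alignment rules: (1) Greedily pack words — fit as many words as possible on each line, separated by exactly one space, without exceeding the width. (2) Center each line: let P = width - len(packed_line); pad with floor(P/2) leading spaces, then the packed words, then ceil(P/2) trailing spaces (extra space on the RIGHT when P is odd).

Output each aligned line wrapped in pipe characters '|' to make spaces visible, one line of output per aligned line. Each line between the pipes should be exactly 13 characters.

Answer: |soft keyboard|
|sky corn bean|
|dolphin fish |
|  developer  |
| cold purple |
|   kitchen   |
|yellow train |
| sea cherry  |
|    sound    |

Derivation:
Line 1: ['soft', 'keyboard'] (min_width=13, slack=0)
Line 2: ['sky', 'corn', 'bean'] (min_width=13, slack=0)
Line 3: ['dolphin', 'fish'] (min_width=12, slack=1)
Line 4: ['developer'] (min_width=9, slack=4)
Line 5: ['cold', 'purple'] (min_width=11, slack=2)
Line 6: ['kitchen'] (min_width=7, slack=6)
Line 7: ['yellow', 'train'] (min_width=12, slack=1)
Line 8: ['sea', 'cherry'] (min_width=10, slack=3)
Line 9: ['sound'] (min_width=5, slack=8)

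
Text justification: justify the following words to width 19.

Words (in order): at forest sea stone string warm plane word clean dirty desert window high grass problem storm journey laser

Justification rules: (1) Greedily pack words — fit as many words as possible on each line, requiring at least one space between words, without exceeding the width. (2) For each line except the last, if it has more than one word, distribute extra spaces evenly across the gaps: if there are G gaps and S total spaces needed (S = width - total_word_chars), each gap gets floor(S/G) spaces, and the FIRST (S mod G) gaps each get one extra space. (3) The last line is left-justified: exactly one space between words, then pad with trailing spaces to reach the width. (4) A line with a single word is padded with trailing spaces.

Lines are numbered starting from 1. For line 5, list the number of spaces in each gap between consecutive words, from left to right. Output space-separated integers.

Line 1: ['at', 'forest', 'sea', 'stone'] (min_width=19, slack=0)
Line 2: ['string', 'warm', 'plane'] (min_width=17, slack=2)
Line 3: ['word', 'clean', 'dirty'] (min_width=16, slack=3)
Line 4: ['desert', 'window', 'high'] (min_width=18, slack=1)
Line 5: ['grass', 'problem', 'storm'] (min_width=19, slack=0)
Line 6: ['journey', 'laser'] (min_width=13, slack=6)

Answer: 1 1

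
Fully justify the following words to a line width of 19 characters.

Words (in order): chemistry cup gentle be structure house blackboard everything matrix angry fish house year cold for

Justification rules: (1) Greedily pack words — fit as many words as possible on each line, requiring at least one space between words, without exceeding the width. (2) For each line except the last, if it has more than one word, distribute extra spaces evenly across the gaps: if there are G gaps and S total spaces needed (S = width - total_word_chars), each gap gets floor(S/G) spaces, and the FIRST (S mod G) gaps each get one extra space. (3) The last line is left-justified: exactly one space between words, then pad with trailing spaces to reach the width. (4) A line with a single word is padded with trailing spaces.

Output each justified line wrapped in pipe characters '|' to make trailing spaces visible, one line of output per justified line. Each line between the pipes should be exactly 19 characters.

Answer: |chemistry       cup|
|gentle be structure|
|house    blackboard|
|everything   matrix|
|angry   fish  house|
|year cold for      |

Derivation:
Line 1: ['chemistry', 'cup'] (min_width=13, slack=6)
Line 2: ['gentle', 'be', 'structure'] (min_width=19, slack=0)
Line 3: ['house', 'blackboard'] (min_width=16, slack=3)
Line 4: ['everything', 'matrix'] (min_width=17, slack=2)
Line 5: ['angry', 'fish', 'house'] (min_width=16, slack=3)
Line 6: ['year', 'cold', 'for'] (min_width=13, slack=6)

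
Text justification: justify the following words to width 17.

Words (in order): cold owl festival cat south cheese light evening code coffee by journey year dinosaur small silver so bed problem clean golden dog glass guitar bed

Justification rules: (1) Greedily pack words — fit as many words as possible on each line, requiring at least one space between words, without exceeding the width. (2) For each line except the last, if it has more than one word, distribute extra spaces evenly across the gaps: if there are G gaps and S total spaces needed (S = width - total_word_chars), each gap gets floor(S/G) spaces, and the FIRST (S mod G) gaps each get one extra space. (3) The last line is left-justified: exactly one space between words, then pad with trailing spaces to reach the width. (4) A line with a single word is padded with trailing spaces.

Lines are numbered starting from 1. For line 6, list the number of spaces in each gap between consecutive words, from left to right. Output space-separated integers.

Answer: 4

Derivation:
Line 1: ['cold', 'owl', 'festival'] (min_width=17, slack=0)
Line 2: ['cat', 'south', 'cheese'] (min_width=16, slack=1)
Line 3: ['light', 'evening'] (min_width=13, slack=4)
Line 4: ['code', 'coffee', 'by'] (min_width=14, slack=3)
Line 5: ['journey', 'year'] (min_width=12, slack=5)
Line 6: ['dinosaur', 'small'] (min_width=14, slack=3)
Line 7: ['silver', 'so', 'bed'] (min_width=13, slack=4)
Line 8: ['problem', 'clean'] (min_width=13, slack=4)
Line 9: ['golden', 'dog', 'glass'] (min_width=16, slack=1)
Line 10: ['guitar', 'bed'] (min_width=10, slack=7)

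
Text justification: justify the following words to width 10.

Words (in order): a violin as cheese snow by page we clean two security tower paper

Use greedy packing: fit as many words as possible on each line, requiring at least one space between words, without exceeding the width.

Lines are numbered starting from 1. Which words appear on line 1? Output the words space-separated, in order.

Line 1: ['a', 'violin'] (min_width=8, slack=2)
Line 2: ['as', 'cheese'] (min_width=9, slack=1)
Line 3: ['snow', 'by'] (min_width=7, slack=3)
Line 4: ['page', 'we'] (min_width=7, slack=3)
Line 5: ['clean', 'two'] (min_width=9, slack=1)
Line 6: ['security'] (min_width=8, slack=2)
Line 7: ['tower'] (min_width=5, slack=5)
Line 8: ['paper'] (min_width=5, slack=5)

Answer: a violin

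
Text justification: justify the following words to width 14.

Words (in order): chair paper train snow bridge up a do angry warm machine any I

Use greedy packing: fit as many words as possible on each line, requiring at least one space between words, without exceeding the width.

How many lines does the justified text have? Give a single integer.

Answer: 5

Derivation:
Line 1: ['chair', 'paper'] (min_width=11, slack=3)
Line 2: ['train', 'snow'] (min_width=10, slack=4)
Line 3: ['bridge', 'up', 'a', 'do'] (min_width=14, slack=0)
Line 4: ['angry', 'warm'] (min_width=10, slack=4)
Line 5: ['machine', 'any', 'I'] (min_width=13, slack=1)
Total lines: 5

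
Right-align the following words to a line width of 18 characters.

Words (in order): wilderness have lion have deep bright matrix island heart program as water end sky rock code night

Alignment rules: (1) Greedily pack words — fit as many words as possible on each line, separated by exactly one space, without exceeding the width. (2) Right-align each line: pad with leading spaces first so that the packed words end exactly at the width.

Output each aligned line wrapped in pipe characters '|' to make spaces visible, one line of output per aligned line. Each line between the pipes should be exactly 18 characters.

Line 1: ['wilderness', 'have'] (min_width=15, slack=3)
Line 2: ['lion', 'have', 'deep'] (min_width=14, slack=4)
Line 3: ['bright', 'matrix'] (min_width=13, slack=5)
Line 4: ['island', 'heart'] (min_width=12, slack=6)
Line 5: ['program', 'as', 'water'] (min_width=16, slack=2)
Line 6: ['end', 'sky', 'rock', 'code'] (min_width=17, slack=1)
Line 7: ['night'] (min_width=5, slack=13)

Answer: |   wilderness have|
|    lion have deep|
|     bright matrix|
|      island heart|
|  program as water|
| end sky rock code|
|             night|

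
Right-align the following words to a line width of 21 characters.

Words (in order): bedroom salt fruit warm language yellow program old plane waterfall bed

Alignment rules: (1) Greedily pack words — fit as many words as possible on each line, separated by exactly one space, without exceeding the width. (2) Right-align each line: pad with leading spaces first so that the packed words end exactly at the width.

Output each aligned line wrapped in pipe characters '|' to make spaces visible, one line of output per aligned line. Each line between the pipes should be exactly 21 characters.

Answer: |   bedroom salt fruit|
| warm language yellow|
|    program old plane|
|        waterfall bed|

Derivation:
Line 1: ['bedroom', 'salt', 'fruit'] (min_width=18, slack=3)
Line 2: ['warm', 'language', 'yellow'] (min_width=20, slack=1)
Line 3: ['program', 'old', 'plane'] (min_width=17, slack=4)
Line 4: ['waterfall', 'bed'] (min_width=13, slack=8)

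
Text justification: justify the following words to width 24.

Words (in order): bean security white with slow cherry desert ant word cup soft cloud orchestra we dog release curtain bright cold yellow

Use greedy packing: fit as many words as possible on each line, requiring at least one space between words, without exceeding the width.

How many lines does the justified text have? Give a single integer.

Answer: 6

Derivation:
Line 1: ['bean', 'security', 'white', 'with'] (min_width=24, slack=0)
Line 2: ['slow', 'cherry', 'desert', 'ant'] (min_width=22, slack=2)
Line 3: ['word', 'cup', 'soft', 'cloud'] (min_width=19, slack=5)
Line 4: ['orchestra', 'we', 'dog', 'release'] (min_width=24, slack=0)
Line 5: ['curtain', 'bright', 'cold'] (min_width=19, slack=5)
Line 6: ['yellow'] (min_width=6, slack=18)
Total lines: 6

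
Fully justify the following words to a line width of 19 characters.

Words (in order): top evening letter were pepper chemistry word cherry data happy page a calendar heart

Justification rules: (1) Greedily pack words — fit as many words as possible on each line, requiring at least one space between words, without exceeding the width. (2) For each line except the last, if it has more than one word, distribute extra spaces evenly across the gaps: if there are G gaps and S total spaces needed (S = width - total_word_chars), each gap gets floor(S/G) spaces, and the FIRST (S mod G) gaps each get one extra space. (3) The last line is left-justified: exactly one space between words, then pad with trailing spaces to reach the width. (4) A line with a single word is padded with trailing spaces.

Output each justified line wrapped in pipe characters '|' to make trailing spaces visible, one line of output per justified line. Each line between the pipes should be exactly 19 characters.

Answer: |top  evening letter|
|were         pepper|
|chemistry      word|
|cherry  data  happy|
|page   a   calendar|
|heart              |

Derivation:
Line 1: ['top', 'evening', 'letter'] (min_width=18, slack=1)
Line 2: ['were', 'pepper'] (min_width=11, slack=8)
Line 3: ['chemistry', 'word'] (min_width=14, slack=5)
Line 4: ['cherry', 'data', 'happy'] (min_width=17, slack=2)
Line 5: ['page', 'a', 'calendar'] (min_width=15, slack=4)
Line 6: ['heart'] (min_width=5, slack=14)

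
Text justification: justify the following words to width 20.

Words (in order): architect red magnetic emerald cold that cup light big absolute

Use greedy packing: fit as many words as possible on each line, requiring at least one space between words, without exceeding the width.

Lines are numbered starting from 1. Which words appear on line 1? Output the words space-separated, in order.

Line 1: ['architect', 'red'] (min_width=13, slack=7)
Line 2: ['magnetic', 'emerald'] (min_width=16, slack=4)
Line 3: ['cold', 'that', 'cup', 'light'] (min_width=19, slack=1)
Line 4: ['big', 'absolute'] (min_width=12, slack=8)

Answer: architect red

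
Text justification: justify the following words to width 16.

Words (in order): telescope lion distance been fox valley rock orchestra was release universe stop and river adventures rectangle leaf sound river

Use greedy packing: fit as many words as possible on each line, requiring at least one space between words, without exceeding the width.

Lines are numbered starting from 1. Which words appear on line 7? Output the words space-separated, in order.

Answer: adventures

Derivation:
Line 1: ['telescope', 'lion'] (min_width=14, slack=2)
Line 2: ['distance', 'been'] (min_width=13, slack=3)
Line 3: ['fox', 'valley', 'rock'] (min_width=15, slack=1)
Line 4: ['orchestra', 'was'] (min_width=13, slack=3)
Line 5: ['release', 'universe'] (min_width=16, slack=0)
Line 6: ['stop', 'and', 'river'] (min_width=14, slack=2)
Line 7: ['adventures'] (min_width=10, slack=6)
Line 8: ['rectangle', 'leaf'] (min_width=14, slack=2)
Line 9: ['sound', 'river'] (min_width=11, slack=5)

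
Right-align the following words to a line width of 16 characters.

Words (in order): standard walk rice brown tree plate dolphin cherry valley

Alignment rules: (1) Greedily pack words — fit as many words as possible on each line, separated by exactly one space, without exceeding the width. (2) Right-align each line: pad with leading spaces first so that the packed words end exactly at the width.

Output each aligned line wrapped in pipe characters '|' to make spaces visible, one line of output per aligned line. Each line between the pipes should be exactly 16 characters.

Line 1: ['standard', 'walk'] (min_width=13, slack=3)
Line 2: ['rice', 'brown', 'tree'] (min_width=15, slack=1)
Line 3: ['plate', 'dolphin'] (min_width=13, slack=3)
Line 4: ['cherry', 'valley'] (min_width=13, slack=3)

Answer: |   standard walk|
| rice brown tree|
|   plate dolphin|
|   cherry valley|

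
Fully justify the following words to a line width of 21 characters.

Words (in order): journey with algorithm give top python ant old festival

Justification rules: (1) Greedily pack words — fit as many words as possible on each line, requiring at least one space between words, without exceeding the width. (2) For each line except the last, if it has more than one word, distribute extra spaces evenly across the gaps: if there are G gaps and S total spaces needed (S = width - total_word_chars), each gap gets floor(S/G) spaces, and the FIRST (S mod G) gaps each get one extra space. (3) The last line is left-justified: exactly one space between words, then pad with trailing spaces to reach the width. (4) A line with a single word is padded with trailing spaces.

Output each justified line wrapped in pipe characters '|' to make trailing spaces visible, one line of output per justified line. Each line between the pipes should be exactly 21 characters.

Answer: |journey          with|
|algorithm   give  top|
|python     ant    old|
|festival             |

Derivation:
Line 1: ['journey', 'with'] (min_width=12, slack=9)
Line 2: ['algorithm', 'give', 'top'] (min_width=18, slack=3)
Line 3: ['python', 'ant', 'old'] (min_width=14, slack=7)
Line 4: ['festival'] (min_width=8, slack=13)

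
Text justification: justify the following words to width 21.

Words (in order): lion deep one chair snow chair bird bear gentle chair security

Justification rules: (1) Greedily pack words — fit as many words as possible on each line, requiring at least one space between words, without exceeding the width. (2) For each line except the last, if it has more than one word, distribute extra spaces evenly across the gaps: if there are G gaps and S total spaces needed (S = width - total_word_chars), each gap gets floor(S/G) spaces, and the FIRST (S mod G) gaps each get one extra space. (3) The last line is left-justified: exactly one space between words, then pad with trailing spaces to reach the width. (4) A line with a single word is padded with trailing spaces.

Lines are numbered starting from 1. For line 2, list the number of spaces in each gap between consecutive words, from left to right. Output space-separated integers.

Line 1: ['lion', 'deep', 'one', 'chair'] (min_width=19, slack=2)
Line 2: ['snow', 'chair', 'bird', 'bear'] (min_width=20, slack=1)
Line 3: ['gentle', 'chair', 'security'] (min_width=21, slack=0)

Answer: 2 1 1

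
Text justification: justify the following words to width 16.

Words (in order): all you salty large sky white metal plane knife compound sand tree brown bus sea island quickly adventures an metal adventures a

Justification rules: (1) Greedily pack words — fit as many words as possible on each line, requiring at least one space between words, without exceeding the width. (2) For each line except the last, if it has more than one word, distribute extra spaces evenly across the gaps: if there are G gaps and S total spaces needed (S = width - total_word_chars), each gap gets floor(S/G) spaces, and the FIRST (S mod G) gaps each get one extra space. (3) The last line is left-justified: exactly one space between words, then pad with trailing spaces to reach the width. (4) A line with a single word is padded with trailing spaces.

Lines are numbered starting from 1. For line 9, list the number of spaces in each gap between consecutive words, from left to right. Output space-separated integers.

Answer: 1

Derivation:
Line 1: ['all', 'you', 'salty'] (min_width=13, slack=3)
Line 2: ['large', 'sky', 'white'] (min_width=15, slack=1)
Line 3: ['metal', 'plane'] (min_width=11, slack=5)
Line 4: ['knife', 'compound'] (min_width=14, slack=2)
Line 5: ['sand', 'tree', 'brown'] (min_width=15, slack=1)
Line 6: ['bus', 'sea', 'island'] (min_width=14, slack=2)
Line 7: ['quickly'] (min_width=7, slack=9)
Line 8: ['adventures', 'an'] (min_width=13, slack=3)
Line 9: ['metal', 'adventures'] (min_width=16, slack=0)
Line 10: ['a'] (min_width=1, slack=15)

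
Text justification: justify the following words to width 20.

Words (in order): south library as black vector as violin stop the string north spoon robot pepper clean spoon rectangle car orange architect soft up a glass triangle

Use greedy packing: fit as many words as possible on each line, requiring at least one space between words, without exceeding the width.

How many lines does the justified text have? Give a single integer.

Line 1: ['south', 'library', 'as'] (min_width=16, slack=4)
Line 2: ['black', 'vector', 'as'] (min_width=15, slack=5)
Line 3: ['violin', 'stop', 'the'] (min_width=15, slack=5)
Line 4: ['string', 'north', 'spoon'] (min_width=18, slack=2)
Line 5: ['robot', 'pepper', 'clean'] (min_width=18, slack=2)
Line 6: ['spoon', 'rectangle', 'car'] (min_width=19, slack=1)
Line 7: ['orange', 'architect'] (min_width=16, slack=4)
Line 8: ['soft', 'up', 'a', 'glass'] (min_width=15, slack=5)
Line 9: ['triangle'] (min_width=8, slack=12)
Total lines: 9

Answer: 9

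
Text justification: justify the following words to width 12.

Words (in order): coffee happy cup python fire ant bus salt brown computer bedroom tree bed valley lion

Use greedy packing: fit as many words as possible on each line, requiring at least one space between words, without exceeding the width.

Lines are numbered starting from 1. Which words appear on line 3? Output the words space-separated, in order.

Answer: fire ant bus

Derivation:
Line 1: ['coffee', 'happy'] (min_width=12, slack=0)
Line 2: ['cup', 'python'] (min_width=10, slack=2)
Line 3: ['fire', 'ant', 'bus'] (min_width=12, slack=0)
Line 4: ['salt', 'brown'] (min_width=10, slack=2)
Line 5: ['computer'] (min_width=8, slack=4)
Line 6: ['bedroom', 'tree'] (min_width=12, slack=0)
Line 7: ['bed', 'valley'] (min_width=10, slack=2)
Line 8: ['lion'] (min_width=4, slack=8)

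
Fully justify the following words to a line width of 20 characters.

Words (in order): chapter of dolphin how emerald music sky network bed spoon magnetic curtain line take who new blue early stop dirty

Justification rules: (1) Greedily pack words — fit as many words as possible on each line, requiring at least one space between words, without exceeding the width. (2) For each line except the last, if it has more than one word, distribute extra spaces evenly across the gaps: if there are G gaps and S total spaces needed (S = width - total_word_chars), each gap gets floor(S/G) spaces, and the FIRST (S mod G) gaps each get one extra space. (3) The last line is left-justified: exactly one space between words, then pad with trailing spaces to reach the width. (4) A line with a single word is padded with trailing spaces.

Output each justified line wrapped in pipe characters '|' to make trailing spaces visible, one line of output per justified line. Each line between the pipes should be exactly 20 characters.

Answer: |chapter  of  dolphin|
|how   emerald  music|
|sky    network   bed|
|spoon       magnetic|
|curtain   line  take|
|who  new  blue early|
|stop dirty          |

Derivation:
Line 1: ['chapter', 'of', 'dolphin'] (min_width=18, slack=2)
Line 2: ['how', 'emerald', 'music'] (min_width=17, slack=3)
Line 3: ['sky', 'network', 'bed'] (min_width=15, slack=5)
Line 4: ['spoon', 'magnetic'] (min_width=14, slack=6)
Line 5: ['curtain', 'line', 'take'] (min_width=17, slack=3)
Line 6: ['who', 'new', 'blue', 'early'] (min_width=18, slack=2)
Line 7: ['stop', 'dirty'] (min_width=10, slack=10)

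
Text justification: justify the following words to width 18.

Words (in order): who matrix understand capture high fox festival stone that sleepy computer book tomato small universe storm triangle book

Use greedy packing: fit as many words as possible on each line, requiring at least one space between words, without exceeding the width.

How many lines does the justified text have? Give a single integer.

Answer: 8

Derivation:
Line 1: ['who', 'matrix'] (min_width=10, slack=8)
Line 2: ['understand', 'capture'] (min_width=18, slack=0)
Line 3: ['high', 'fox', 'festival'] (min_width=17, slack=1)
Line 4: ['stone', 'that', 'sleepy'] (min_width=17, slack=1)
Line 5: ['computer', 'book'] (min_width=13, slack=5)
Line 6: ['tomato', 'small'] (min_width=12, slack=6)
Line 7: ['universe', 'storm'] (min_width=14, slack=4)
Line 8: ['triangle', 'book'] (min_width=13, slack=5)
Total lines: 8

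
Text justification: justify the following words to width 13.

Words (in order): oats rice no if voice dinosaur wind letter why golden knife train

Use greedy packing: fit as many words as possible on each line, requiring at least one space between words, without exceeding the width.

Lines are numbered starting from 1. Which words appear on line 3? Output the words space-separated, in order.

Answer: dinosaur wind

Derivation:
Line 1: ['oats', 'rice', 'no'] (min_width=12, slack=1)
Line 2: ['if', 'voice'] (min_width=8, slack=5)
Line 3: ['dinosaur', 'wind'] (min_width=13, slack=0)
Line 4: ['letter', 'why'] (min_width=10, slack=3)
Line 5: ['golden', 'knife'] (min_width=12, slack=1)
Line 6: ['train'] (min_width=5, slack=8)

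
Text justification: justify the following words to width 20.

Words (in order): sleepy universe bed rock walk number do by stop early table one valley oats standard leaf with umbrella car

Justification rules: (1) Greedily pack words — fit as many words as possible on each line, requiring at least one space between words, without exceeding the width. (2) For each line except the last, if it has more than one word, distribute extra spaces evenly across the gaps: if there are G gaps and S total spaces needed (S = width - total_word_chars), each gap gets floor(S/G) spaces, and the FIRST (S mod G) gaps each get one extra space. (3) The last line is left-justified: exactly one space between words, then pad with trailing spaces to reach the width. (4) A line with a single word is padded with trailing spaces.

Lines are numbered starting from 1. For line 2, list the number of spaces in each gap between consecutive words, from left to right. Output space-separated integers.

Line 1: ['sleepy', 'universe', 'bed'] (min_width=19, slack=1)
Line 2: ['rock', 'walk', 'number', 'do'] (min_width=19, slack=1)
Line 3: ['by', 'stop', 'early', 'table'] (min_width=19, slack=1)
Line 4: ['one', 'valley', 'oats'] (min_width=15, slack=5)
Line 5: ['standard', 'leaf', 'with'] (min_width=18, slack=2)
Line 6: ['umbrella', 'car'] (min_width=12, slack=8)

Answer: 2 1 1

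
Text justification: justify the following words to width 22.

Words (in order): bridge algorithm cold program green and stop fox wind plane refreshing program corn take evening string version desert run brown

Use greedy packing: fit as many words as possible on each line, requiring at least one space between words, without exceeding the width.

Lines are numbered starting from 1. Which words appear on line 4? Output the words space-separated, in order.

Answer: refreshing program

Derivation:
Line 1: ['bridge', 'algorithm', 'cold'] (min_width=21, slack=1)
Line 2: ['program', 'green', 'and', 'stop'] (min_width=22, slack=0)
Line 3: ['fox', 'wind', 'plane'] (min_width=14, slack=8)
Line 4: ['refreshing', 'program'] (min_width=18, slack=4)
Line 5: ['corn', 'take', 'evening'] (min_width=17, slack=5)
Line 6: ['string', 'version', 'desert'] (min_width=21, slack=1)
Line 7: ['run', 'brown'] (min_width=9, slack=13)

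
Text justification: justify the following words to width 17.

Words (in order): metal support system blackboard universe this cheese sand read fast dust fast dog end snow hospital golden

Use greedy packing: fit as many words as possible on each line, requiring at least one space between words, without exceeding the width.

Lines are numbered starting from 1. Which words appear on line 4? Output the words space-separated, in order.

Line 1: ['metal', 'support'] (min_width=13, slack=4)
Line 2: ['system', 'blackboard'] (min_width=17, slack=0)
Line 3: ['universe', 'this'] (min_width=13, slack=4)
Line 4: ['cheese', 'sand', 'read'] (min_width=16, slack=1)
Line 5: ['fast', 'dust', 'fast'] (min_width=14, slack=3)
Line 6: ['dog', 'end', 'snow'] (min_width=12, slack=5)
Line 7: ['hospital', 'golden'] (min_width=15, slack=2)

Answer: cheese sand read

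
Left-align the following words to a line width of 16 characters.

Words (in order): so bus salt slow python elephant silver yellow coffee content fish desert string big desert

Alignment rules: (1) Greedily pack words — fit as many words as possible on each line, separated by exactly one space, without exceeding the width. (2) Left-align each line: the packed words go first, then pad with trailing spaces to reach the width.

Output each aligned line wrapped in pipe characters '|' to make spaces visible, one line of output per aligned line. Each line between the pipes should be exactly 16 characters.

Answer: |so bus salt slow|
|python elephant |
|silver yellow   |
|coffee content  |
|fish desert     |
|string big      |
|desert          |

Derivation:
Line 1: ['so', 'bus', 'salt', 'slow'] (min_width=16, slack=0)
Line 2: ['python', 'elephant'] (min_width=15, slack=1)
Line 3: ['silver', 'yellow'] (min_width=13, slack=3)
Line 4: ['coffee', 'content'] (min_width=14, slack=2)
Line 5: ['fish', 'desert'] (min_width=11, slack=5)
Line 6: ['string', 'big'] (min_width=10, slack=6)
Line 7: ['desert'] (min_width=6, slack=10)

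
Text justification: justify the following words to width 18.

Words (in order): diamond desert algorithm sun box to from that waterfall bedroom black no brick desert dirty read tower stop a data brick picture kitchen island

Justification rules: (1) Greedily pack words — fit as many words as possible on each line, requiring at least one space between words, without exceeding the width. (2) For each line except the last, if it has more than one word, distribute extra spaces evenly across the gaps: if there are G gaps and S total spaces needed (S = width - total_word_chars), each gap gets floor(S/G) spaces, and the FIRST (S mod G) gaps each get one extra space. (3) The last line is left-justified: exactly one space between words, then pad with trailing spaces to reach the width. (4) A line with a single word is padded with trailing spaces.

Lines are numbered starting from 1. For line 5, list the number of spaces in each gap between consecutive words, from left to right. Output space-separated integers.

Line 1: ['diamond', 'desert'] (min_width=14, slack=4)
Line 2: ['algorithm', 'sun', 'box'] (min_width=17, slack=1)
Line 3: ['to', 'from', 'that'] (min_width=12, slack=6)
Line 4: ['waterfall', 'bedroom'] (min_width=17, slack=1)
Line 5: ['black', 'no', 'brick'] (min_width=14, slack=4)
Line 6: ['desert', 'dirty', 'read'] (min_width=17, slack=1)
Line 7: ['tower', 'stop', 'a', 'data'] (min_width=17, slack=1)
Line 8: ['brick', 'picture'] (min_width=13, slack=5)
Line 9: ['kitchen', 'island'] (min_width=14, slack=4)

Answer: 3 3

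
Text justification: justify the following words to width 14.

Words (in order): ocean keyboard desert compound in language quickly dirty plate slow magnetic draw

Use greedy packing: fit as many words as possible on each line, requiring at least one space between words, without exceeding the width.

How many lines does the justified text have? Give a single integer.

Answer: 7

Derivation:
Line 1: ['ocean', 'keyboard'] (min_width=14, slack=0)
Line 2: ['desert'] (min_width=6, slack=8)
Line 3: ['compound', 'in'] (min_width=11, slack=3)
Line 4: ['language'] (min_width=8, slack=6)
Line 5: ['quickly', 'dirty'] (min_width=13, slack=1)
Line 6: ['plate', 'slow'] (min_width=10, slack=4)
Line 7: ['magnetic', 'draw'] (min_width=13, slack=1)
Total lines: 7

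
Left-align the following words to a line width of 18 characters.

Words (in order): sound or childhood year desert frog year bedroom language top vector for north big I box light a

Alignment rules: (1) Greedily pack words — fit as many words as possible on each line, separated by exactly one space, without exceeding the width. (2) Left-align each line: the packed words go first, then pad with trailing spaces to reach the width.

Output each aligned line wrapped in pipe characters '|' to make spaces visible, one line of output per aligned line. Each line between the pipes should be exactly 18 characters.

Answer: |sound or childhood|
|year desert frog  |
|year bedroom      |
|language top      |
|vector for north  |
|big I box light a |

Derivation:
Line 1: ['sound', 'or', 'childhood'] (min_width=18, slack=0)
Line 2: ['year', 'desert', 'frog'] (min_width=16, slack=2)
Line 3: ['year', 'bedroom'] (min_width=12, slack=6)
Line 4: ['language', 'top'] (min_width=12, slack=6)
Line 5: ['vector', 'for', 'north'] (min_width=16, slack=2)
Line 6: ['big', 'I', 'box', 'light', 'a'] (min_width=17, slack=1)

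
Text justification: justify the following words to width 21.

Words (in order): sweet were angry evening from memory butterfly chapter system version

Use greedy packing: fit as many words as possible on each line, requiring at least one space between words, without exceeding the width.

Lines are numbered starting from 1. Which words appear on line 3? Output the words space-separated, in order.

Line 1: ['sweet', 'were', 'angry'] (min_width=16, slack=5)
Line 2: ['evening', 'from', 'memory'] (min_width=19, slack=2)
Line 3: ['butterfly', 'chapter'] (min_width=17, slack=4)
Line 4: ['system', 'version'] (min_width=14, slack=7)

Answer: butterfly chapter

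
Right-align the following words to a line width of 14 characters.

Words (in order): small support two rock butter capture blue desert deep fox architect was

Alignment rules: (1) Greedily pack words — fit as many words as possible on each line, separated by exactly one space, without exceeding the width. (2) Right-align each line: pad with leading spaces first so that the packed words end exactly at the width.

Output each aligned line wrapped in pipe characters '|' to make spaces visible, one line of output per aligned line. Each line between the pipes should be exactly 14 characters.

Answer: | small support|
|      two rock|
|butter capture|
|   blue desert|
|      deep fox|
| architect was|

Derivation:
Line 1: ['small', 'support'] (min_width=13, slack=1)
Line 2: ['two', 'rock'] (min_width=8, slack=6)
Line 3: ['butter', 'capture'] (min_width=14, slack=0)
Line 4: ['blue', 'desert'] (min_width=11, slack=3)
Line 5: ['deep', 'fox'] (min_width=8, slack=6)
Line 6: ['architect', 'was'] (min_width=13, slack=1)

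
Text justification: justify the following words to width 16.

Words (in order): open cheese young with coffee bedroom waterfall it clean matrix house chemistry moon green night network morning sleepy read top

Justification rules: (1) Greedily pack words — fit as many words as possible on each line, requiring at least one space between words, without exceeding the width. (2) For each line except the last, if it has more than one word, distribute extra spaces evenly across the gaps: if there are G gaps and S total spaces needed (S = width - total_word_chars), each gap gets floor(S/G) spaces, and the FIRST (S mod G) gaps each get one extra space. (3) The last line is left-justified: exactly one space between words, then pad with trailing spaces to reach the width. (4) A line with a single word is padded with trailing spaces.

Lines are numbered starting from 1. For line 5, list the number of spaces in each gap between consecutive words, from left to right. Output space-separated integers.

Line 1: ['open', 'cheese'] (min_width=11, slack=5)
Line 2: ['young', 'with'] (min_width=10, slack=6)
Line 3: ['coffee', 'bedroom'] (min_width=14, slack=2)
Line 4: ['waterfall', 'it'] (min_width=12, slack=4)
Line 5: ['clean', 'matrix'] (min_width=12, slack=4)
Line 6: ['house', 'chemistry'] (min_width=15, slack=1)
Line 7: ['moon', 'green', 'night'] (min_width=16, slack=0)
Line 8: ['network', 'morning'] (min_width=15, slack=1)
Line 9: ['sleepy', 'read', 'top'] (min_width=15, slack=1)

Answer: 5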